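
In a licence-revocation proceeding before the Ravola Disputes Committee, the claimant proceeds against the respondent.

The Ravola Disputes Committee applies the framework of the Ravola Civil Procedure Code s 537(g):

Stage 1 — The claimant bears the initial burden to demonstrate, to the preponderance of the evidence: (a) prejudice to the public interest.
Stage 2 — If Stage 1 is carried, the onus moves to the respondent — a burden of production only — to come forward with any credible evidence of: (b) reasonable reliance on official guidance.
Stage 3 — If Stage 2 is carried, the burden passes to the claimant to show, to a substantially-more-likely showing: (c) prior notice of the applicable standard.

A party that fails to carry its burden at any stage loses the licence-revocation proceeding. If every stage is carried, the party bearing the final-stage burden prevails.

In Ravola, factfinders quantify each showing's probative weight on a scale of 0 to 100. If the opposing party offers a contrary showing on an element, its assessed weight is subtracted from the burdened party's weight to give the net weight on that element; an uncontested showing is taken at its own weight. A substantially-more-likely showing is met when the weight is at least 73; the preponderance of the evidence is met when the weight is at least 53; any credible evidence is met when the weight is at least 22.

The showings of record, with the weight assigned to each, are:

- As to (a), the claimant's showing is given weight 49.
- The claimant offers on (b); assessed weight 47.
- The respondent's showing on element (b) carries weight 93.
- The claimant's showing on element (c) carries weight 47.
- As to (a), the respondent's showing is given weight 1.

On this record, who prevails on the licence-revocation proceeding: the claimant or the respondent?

respondent

Stage 1 — burden on claimant; standard: the preponderance of the evidence (weight is at least 53).
    (a): 49 − 1 = 48 < 53 [not met]
  Stage 1 not carried; the claimant fails its burden.
So the respondent prevails.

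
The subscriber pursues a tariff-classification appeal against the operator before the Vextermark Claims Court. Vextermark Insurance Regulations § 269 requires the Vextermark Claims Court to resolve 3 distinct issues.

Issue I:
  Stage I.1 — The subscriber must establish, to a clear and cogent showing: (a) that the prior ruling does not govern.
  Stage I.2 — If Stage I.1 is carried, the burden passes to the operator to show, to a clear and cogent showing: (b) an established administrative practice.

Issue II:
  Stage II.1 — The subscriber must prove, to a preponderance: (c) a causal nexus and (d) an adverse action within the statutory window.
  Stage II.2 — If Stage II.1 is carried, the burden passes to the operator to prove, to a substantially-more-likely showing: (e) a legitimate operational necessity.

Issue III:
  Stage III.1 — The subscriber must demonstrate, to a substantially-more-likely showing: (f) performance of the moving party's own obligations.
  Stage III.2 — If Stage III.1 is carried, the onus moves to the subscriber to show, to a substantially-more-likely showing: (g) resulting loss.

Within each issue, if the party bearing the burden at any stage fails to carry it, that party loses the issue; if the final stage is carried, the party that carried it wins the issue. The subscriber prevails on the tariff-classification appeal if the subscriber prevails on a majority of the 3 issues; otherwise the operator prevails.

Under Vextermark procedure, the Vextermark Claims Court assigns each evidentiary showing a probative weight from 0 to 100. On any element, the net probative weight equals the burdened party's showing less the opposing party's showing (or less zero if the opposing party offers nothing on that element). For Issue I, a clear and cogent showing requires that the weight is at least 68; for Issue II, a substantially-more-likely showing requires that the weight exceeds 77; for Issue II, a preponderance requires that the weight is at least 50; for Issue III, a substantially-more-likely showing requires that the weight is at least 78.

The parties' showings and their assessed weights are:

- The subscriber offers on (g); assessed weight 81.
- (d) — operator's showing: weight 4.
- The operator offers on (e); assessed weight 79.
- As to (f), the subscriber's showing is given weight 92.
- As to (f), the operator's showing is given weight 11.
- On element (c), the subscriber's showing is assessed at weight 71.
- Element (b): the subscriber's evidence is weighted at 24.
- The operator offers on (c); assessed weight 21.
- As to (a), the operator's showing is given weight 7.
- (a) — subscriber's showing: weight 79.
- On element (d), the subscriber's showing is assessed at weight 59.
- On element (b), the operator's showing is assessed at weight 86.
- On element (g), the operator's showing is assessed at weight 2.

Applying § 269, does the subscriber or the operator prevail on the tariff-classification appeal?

— Issue I —
At Stage I.1 the subscriber must meet a clear and cogent showing (weight is at least 68): on (a) the weight is 79 less the opposing 7 gives net 72, ≥ 68, so (a) meets the standard.
  All elements met. The burden passes to the operator.
At Stage I.2 the operator must meet a clear and cogent showing (weight is at least 68): on (b) the weight is 86 less the opposing 24 gives net 62, which does not reach 68, so (b) does not meet the standard.
  Not every element is met, so the operator fails to carry Stage I.2.
The subscriber prevails on this issue.
— Issue II —
Stage II.1 (subscriber, a preponderance, weight is at least 50): (c) net 71−21=50 ≥ 50 — meets; (d) net 59−4=55 ≥ 50 — meets.
  All elements met. The burden passes to the operator.
Stage II.2 (operator, a substantially-more-likely showing, weight exceeds 77): (e) 79 > 77 — meets.
  All elements met at the final stage.
Every stage carried; the operator prevails on this issue.
— Issue III —
Stage III.1 (subscriber, a substantially-more-likely showing, weight is at least 78): (f) net 92−11=81 ≥ 78 — meets.
  Stage III.1 is satisfied; the subscriber continues to bear the burden.
Stage III.2 (subscriber, a substantially-more-likely showing, weight is at least 78): (g) net 81−2=79 ≥ 78 — meets.
  All elements met at the final stage.
All stages carried — the subscriber prevails on this issue.
Per-issue: Issue I → subscriber; Issue II → operator; Issue III → subscriber. The subscriber must prevail on a majority of issues; overall, the subscriber prevails.

subscriber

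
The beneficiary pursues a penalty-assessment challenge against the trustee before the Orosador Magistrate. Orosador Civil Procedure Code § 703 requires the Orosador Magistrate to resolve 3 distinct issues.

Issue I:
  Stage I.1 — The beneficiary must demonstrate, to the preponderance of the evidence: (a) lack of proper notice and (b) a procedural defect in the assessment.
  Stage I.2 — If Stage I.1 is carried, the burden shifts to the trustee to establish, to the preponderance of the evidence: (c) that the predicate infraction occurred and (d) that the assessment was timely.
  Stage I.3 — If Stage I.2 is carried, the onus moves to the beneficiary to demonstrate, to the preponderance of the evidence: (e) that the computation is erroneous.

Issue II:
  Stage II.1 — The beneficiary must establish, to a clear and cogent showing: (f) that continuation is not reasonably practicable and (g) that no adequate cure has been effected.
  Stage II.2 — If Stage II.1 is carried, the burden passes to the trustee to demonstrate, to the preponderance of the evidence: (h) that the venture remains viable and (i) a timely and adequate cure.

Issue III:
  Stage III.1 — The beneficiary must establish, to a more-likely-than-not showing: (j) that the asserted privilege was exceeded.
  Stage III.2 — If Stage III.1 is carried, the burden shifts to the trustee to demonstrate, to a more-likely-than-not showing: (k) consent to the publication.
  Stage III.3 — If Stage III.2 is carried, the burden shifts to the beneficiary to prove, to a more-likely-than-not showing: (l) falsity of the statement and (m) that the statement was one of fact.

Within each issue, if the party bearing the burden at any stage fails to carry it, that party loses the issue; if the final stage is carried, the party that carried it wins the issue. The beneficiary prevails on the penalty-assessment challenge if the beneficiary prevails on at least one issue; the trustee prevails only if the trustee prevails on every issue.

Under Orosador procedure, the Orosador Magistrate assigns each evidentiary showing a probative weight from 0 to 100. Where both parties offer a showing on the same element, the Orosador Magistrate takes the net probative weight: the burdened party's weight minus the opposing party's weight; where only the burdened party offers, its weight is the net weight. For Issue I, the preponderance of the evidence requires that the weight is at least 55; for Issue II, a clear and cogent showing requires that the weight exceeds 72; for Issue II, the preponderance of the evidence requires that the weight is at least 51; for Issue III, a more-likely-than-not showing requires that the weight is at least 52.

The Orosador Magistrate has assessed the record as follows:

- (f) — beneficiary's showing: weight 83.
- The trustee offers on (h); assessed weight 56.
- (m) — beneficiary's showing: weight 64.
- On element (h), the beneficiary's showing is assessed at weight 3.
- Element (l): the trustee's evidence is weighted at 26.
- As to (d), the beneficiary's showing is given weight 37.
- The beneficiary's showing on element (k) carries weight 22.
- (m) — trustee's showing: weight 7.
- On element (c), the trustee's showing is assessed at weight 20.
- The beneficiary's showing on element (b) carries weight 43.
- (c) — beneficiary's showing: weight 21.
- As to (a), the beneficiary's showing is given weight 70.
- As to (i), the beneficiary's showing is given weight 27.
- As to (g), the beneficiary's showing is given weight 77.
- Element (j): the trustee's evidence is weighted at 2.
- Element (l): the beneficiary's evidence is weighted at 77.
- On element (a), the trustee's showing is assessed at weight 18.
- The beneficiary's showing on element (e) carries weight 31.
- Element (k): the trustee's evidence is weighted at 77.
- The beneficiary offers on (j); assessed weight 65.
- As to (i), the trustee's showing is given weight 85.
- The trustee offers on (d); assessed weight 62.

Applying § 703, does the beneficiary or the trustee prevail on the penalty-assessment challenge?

trustee

— Issue I —
Stage I.1 (beneficiary, the preponderance of the evidence, weight is at least 55): (a) net 70−18=52 < 55 — fails; (b) 43 < 55 — fails.
  The beneficiary does not carry Stage I.1.
The trustee prevails on this issue.
— Issue II —
Stage II.1 — burden on beneficiary; standard: a clear and cogent showing (weight exceeds 72).
    (f): 83 > 72 [met]
    (g): 77 > 72 [met]
  Stage II.1 is satisfied; the onus moves to the trustee.
Stage II.2 — burden on trustee; standard: the preponderance of the evidence (weight is at least 51).
    (h): 56 − 3 = 53 ≥ 51 [met]
    (i): 85 − 27 = 58 ≥ 51 [met]
  The trustee carries the last stage.
With every stage satisfied, the trustee prevails on this issue.
— Issue III —
Stage III.1 (beneficiary, a more-likely-than-not showing, weight is at least 52): (j) net 65−2=63 ≥ 52 — meets.
  Stage III.1 carried; the burden shifts to the trustee.
Stage III.2 (trustee, a more-likely-than-not showing, weight is at least 52): (k) net 77−22=55 ≥ 52 — meets.
  The trustee carries Stage III.2; the beneficiary now bears the burden.
Stage III.3 (beneficiary, a more-likely-than-not showing, weight is at least 52): (l) net 77−26=51 < 52 — fails; (m) net 64−7=57 ≥ 52 — meets.
  Stage III.3 not carried; the beneficiary fails its burden.
The trustee prevails on this issue.
Per-issue: Issue I → trustee; Issue II → trustee; Issue III → trustee. The beneficiary must prevail on at least one issue; overall, the trustee prevails.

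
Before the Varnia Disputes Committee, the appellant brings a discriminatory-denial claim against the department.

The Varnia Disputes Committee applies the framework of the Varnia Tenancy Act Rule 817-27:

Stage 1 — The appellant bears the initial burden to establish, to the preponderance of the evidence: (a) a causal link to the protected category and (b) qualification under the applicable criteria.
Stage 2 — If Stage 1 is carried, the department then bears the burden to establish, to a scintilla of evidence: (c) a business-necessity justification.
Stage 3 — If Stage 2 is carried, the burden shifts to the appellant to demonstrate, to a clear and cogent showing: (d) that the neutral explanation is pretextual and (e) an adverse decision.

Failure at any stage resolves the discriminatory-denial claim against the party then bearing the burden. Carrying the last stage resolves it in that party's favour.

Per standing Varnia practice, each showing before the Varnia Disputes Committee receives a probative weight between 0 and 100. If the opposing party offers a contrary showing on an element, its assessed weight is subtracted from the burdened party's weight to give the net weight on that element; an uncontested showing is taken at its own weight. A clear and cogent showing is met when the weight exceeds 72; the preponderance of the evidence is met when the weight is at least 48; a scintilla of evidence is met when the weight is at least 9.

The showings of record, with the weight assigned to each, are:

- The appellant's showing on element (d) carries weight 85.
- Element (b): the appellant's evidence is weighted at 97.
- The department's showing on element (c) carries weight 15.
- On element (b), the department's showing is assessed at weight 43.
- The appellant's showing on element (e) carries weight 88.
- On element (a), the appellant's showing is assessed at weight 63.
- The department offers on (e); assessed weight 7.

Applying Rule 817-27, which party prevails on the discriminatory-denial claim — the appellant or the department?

Stage 1 (appellant, the preponderance of the evidence, weight is at least 48): (a) 63 ≥ 48 — meets; (b) net 97−43=54 ≥ 48 — meets.
  Stage 1 carried; the burden shifts to the department.
Stage 2 (department, a scintilla of evidence, weight is at least 9): (c) 15 ≥ 9 — meets.
  Stage 2 carried; the burden shifts to the appellant.
Stage 3 (appellant, a clear and cogent showing, weight exceeds 72): (d) 85 > 72 — meets; (e) net 88−7=81 > 72 — meets.
  The appellant carries the last stage.
With every stage satisfied, the appellant prevails.

appellant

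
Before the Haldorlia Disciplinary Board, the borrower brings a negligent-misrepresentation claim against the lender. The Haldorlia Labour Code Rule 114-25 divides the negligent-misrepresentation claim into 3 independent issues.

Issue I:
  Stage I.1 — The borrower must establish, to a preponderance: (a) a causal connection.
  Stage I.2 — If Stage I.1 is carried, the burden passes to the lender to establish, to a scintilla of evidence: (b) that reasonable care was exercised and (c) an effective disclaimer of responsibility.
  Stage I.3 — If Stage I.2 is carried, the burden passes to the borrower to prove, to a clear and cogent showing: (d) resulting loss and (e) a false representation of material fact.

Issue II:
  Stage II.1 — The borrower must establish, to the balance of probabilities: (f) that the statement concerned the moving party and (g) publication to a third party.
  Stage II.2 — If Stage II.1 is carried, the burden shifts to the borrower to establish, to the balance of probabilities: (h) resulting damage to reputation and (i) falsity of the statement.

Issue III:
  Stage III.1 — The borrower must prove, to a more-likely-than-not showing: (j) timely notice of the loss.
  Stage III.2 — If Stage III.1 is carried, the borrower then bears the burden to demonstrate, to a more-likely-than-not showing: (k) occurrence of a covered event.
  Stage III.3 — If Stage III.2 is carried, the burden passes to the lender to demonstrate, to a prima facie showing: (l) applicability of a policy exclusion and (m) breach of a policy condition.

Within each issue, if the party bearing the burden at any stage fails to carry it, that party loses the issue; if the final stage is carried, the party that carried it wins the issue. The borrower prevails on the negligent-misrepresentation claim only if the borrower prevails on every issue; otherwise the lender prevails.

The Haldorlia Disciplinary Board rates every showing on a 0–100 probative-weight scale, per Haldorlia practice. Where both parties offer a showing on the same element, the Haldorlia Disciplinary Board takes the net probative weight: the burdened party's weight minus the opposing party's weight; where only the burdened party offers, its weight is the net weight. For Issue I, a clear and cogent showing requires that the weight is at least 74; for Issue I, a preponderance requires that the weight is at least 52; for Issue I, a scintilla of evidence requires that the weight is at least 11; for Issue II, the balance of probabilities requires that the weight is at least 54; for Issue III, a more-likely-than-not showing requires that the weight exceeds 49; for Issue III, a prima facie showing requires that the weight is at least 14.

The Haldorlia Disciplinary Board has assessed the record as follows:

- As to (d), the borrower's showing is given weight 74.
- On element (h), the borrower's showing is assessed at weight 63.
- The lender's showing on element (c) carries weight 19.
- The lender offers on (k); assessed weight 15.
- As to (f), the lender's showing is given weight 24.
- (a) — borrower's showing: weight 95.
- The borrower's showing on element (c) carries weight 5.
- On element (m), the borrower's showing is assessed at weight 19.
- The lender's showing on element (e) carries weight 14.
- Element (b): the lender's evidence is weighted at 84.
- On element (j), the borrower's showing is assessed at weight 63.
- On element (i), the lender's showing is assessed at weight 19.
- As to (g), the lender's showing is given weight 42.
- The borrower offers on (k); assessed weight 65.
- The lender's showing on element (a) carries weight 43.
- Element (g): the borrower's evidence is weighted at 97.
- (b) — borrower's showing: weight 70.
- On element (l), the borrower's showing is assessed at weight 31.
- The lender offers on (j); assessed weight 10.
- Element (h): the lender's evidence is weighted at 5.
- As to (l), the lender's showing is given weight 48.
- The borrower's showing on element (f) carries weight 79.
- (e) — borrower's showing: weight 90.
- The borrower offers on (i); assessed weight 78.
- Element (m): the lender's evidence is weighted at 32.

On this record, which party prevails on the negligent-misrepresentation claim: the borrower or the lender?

— Issue I —
At Stage I.1 the borrower must meet a preponderance (weight is at least 52): on (a) the weight is 95 less the opposing 43 gives net 52, which does reach 52, so (a) meets the standard.
  Stage I.1 is satisfied; the onus moves to the lender.
At Stage I.2 the lender must meet a scintilla of evidence (weight is at least 11): on (b) the weight is 84 less the opposing 70 gives net 14, ≥ 11, so (b) meets the standard; on (c) the weight is 19 less the opposing 5 gives net 14, which does reach 11, so (c) meets the standard.
  The lender carries Stage I.2; the borrower now bears the burden.
At Stage I.3 the borrower must meet a clear and cogent showing (weight is at least 74): on (d) the weight is 74, which does reach 74, so (d) meets the standard; on (e) the weight is 90 less the opposing 14 gives net 76, ≥ 74, so (e) meets the standard.
  The borrower carries the last stage.
All stages carried — the borrower prevails on this issue.
— Issue II —
Stage II.1 — burden on borrower; standard: the balance of probabilities (weight is at least 54).
    (f): 79 − 24 = 55 ≥ 54 [met]
    (g): 97 − 42 = 55 ≥ 54 [met]
  Stage II.1 carried; the burden remains with the borrower.
Stage II.2 — burden on borrower; standard: the balance of probabilities (weight is at least 54).
    (h): 63 − 5 = 58 ≥ 54 [met]
    (i): 78 − 19 = 59 ≥ 54 [met]
  Stage II.2 carried; the final stage is satisfied.
With every stage satisfied, the borrower prevails on this issue.
— Issue III —
Stage III.1 (borrower, a more-likely-than-not showing, weight exceeds 49): (j) net 63−10=53 > 49 — meets.
  Stage III.1 carried; the burden remains with the borrower.
Stage III.2 (borrower, a more-likely-than-not showing, weight exceeds 49): (k) net 65−15=50 > 49 — meets.
  Stage III.2 is satisfied; the onus moves to the lender.
Stage III.3 (lender, a prima facie showing, weight is at least 14): (l) net 48−31=17 ≥ 14 — meets; (m) net 32−19=13 < 14 — fails.
  Not every element is met, so the lender fails to carry Stage III.3.
The borrower prevails on this issue.
Per-issue: Issue I → borrower; Issue II → borrower; Issue III → borrower. The borrower must prevail on every issue; overall, the borrower prevails.

borrower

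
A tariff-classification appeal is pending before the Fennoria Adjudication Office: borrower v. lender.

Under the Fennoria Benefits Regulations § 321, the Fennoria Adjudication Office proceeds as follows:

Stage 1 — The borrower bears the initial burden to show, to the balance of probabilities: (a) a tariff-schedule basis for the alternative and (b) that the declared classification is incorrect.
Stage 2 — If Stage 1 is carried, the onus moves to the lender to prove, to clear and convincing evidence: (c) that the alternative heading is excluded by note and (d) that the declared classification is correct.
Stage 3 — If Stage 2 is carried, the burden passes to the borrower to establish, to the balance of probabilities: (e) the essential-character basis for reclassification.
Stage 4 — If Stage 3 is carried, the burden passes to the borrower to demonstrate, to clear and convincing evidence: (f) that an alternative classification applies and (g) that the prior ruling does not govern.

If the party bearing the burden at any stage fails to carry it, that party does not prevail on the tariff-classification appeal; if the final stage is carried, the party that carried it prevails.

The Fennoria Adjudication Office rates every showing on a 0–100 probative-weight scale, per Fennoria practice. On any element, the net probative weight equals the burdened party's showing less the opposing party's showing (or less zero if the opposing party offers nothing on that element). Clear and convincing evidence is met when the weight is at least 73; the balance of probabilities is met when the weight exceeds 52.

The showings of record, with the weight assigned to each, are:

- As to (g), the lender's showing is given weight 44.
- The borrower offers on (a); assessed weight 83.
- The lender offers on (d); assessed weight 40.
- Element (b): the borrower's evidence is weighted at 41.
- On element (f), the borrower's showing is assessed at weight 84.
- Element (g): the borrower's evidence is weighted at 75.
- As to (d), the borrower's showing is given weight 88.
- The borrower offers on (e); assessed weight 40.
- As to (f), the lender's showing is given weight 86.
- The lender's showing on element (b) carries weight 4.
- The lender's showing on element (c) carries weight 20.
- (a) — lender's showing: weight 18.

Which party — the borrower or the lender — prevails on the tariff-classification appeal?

lender

At Stage 1 the borrower must meet the balance of probabilities (weight exceeds 52): on (a) the weight is 83 less the opposing 18 gives net 65, > 52, so (a) meets the standard; on (b) the weight is 41 less the opposing 4 gives net 37, ≤ 52, so (b) does not meet the standard.
  Stage 1 not carried; the borrower fails its burden.
So the lender prevails.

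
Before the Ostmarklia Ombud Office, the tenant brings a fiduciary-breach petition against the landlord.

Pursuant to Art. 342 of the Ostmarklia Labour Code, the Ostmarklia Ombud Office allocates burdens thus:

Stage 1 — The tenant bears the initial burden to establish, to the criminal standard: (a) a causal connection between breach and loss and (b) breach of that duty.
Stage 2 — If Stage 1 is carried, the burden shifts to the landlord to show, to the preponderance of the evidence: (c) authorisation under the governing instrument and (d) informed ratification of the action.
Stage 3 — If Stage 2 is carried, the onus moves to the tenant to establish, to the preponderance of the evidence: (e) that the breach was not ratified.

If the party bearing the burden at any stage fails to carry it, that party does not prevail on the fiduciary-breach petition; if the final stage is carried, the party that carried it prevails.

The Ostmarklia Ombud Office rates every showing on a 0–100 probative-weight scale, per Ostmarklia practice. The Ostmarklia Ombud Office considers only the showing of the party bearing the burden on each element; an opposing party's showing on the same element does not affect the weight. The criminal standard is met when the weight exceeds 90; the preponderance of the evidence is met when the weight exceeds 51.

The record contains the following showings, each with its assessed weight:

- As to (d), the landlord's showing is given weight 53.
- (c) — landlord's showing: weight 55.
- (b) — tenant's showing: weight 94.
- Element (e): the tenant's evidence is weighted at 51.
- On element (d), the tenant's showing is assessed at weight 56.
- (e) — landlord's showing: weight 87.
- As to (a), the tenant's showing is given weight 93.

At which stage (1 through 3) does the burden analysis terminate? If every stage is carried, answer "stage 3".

Stage 1 (tenant, the criminal standard, weight exceeds 90): (a) 93 > 90 — meets; (b) 94 > 90 — meets.
  Stage 1 is satisfied; the onus moves to the landlord.
Stage 2 (landlord, the preponderance of the evidence, weight exceeds 51): (c) 55 > 51 — meets; (d) 53 (tenant's 56 disregarded) > 51 — meets.
  Stage 2 is satisfied; the onus moves to the tenant.
Stage 3 (tenant, the preponderance of the evidence, weight exceeds 51): (e) 51 (landlord's 87 disregarded) ≤ 51 — fails.
  Stage 3 not carried; the tenant fails its burden.
So the landlord prevails.

stage 3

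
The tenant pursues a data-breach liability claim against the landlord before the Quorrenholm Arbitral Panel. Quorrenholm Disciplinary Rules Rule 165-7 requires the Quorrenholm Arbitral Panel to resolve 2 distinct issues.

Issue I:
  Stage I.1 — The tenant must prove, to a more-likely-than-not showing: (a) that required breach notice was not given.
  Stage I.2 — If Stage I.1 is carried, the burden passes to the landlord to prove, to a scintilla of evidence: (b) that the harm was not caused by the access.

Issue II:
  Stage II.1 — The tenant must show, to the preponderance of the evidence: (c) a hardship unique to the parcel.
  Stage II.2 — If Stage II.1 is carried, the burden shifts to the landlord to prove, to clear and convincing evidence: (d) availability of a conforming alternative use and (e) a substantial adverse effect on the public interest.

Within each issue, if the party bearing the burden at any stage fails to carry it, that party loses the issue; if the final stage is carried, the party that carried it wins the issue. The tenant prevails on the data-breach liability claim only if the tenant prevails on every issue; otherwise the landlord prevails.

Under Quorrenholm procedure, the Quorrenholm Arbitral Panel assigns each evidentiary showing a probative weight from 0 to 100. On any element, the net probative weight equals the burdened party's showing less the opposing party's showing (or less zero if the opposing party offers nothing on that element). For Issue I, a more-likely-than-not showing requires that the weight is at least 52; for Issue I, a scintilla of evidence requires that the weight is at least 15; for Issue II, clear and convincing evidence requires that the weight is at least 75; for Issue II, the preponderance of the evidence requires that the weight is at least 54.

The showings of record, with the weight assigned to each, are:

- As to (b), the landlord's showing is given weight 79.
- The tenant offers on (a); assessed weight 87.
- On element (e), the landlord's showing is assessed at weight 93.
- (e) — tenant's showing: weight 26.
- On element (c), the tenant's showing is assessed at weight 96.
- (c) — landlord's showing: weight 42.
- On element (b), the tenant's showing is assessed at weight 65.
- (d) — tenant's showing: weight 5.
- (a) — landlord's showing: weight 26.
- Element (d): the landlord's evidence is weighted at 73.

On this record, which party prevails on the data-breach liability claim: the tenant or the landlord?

tenant

— Issue I —
At Stage I.1 the tenant must meet a more-likely-than-not showing (weight is at least 52): on (a) the weight is 87 less the opposing 26 gives net 61, ≥ 52, so (a) meets the standard.
  Stage I.1 carried; the burden shifts to the landlord.
At Stage I.2 the landlord must meet a scintilla of evidence (weight is at least 15): on (b) the weight is 79 less the opposing 65 gives net 14, < 15, so (b) does not meet the standard.
  Not every element is met, so the landlord fails to carry Stage I.2.
The tenant prevails on this issue.
— Issue II —
Stage II.1 (tenant, the preponderance of the evidence, weight is at least 54): (c) net 96−42=54 ≥ 54 — meets.
  The tenant carries Stage II.1; the landlord now bears the burden.
Stage II.2 (landlord, clear and convincing evidence, weight is at least 75): (d) net 73−5=68 < 75 — fails; (e) net 93−26=67 < 75 — fails.
  Not every element is met, so the landlord fails to carry Stage II.2.
The analysis ends at Stage II.2; the tenant prevails on this issue.
Per-issue: Issue I → tenant; Issue II → tenant. The tenant must prevail on every issue; overall, the tenant prevails.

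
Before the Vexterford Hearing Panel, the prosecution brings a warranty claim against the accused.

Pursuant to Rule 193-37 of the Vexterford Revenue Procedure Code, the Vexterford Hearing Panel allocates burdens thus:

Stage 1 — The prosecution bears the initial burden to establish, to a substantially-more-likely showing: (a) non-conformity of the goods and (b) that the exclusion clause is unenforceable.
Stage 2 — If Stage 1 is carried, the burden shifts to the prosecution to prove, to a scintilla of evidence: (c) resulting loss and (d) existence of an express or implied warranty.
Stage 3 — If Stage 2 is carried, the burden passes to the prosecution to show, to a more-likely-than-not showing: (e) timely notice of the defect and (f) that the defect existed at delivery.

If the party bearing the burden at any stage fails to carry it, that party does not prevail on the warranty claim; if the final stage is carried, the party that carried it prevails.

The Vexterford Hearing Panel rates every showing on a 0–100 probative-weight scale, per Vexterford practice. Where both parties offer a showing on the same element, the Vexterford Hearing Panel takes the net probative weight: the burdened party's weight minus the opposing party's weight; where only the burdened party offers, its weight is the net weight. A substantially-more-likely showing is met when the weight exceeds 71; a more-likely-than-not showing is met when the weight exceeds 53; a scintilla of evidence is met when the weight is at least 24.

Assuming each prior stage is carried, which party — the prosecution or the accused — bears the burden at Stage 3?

prosecution

Stage 3's rule assigns the burden to the prosecution (to a more-likely-than-not showing).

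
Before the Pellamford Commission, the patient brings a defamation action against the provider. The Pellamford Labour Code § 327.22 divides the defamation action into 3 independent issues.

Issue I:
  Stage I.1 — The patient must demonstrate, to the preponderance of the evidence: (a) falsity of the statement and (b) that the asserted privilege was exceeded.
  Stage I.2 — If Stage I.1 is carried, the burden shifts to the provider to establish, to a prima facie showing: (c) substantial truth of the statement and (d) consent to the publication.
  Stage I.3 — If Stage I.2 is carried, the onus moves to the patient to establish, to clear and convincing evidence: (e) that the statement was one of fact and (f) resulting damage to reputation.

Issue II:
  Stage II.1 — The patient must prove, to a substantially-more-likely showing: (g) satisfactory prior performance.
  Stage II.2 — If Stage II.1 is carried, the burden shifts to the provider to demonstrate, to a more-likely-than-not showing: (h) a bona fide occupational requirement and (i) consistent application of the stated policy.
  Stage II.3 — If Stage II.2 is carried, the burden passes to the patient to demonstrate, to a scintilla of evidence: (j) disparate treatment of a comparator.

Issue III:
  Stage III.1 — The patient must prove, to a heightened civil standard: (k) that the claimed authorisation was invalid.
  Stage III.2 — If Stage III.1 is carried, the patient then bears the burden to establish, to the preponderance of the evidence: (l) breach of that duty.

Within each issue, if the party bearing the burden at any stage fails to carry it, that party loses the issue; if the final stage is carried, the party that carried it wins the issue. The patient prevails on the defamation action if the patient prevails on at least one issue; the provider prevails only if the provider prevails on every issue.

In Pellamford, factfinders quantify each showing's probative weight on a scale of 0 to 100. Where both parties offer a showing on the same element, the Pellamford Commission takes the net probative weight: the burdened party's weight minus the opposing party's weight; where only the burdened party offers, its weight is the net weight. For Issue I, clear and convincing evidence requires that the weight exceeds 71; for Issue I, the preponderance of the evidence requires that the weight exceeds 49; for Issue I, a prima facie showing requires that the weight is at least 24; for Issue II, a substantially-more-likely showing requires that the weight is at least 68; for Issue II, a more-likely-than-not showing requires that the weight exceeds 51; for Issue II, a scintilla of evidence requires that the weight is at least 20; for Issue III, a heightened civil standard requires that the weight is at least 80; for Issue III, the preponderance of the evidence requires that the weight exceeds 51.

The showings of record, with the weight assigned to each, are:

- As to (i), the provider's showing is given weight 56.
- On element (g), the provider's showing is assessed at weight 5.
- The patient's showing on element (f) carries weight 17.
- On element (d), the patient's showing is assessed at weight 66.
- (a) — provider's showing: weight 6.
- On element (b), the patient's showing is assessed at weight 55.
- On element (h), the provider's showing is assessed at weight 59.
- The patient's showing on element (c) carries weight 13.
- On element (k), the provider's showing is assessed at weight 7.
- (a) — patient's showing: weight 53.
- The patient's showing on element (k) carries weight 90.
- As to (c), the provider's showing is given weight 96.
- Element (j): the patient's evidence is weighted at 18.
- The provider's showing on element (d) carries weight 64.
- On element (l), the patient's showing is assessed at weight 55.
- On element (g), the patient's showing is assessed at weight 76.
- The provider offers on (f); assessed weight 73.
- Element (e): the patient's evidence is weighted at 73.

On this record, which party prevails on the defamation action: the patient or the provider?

patient

— Issue I —
Stage I.1 (patient, the preponderance of the evidence, weight exceeds 49): (a) net 53−6=47 ≤ 49 — fails; (b) 55 > 49 — meets.
  The patient does not carry Stage I.1.
The provider prevails on this issue.
— Issue II —
At Stage II.1 the patient must meet a substantially-more-likely showing (weight is at least 68): on (g) the weight is 76 less the opposing 5 gives net 71, ≥ 68, so (g) meets the standard.
  All elements met. The burden passes to the provider.
At Stage II.2 the provider must meet a more-likely-than-not showing (weight exceeds 51): on (h) the weight is 59, which does exceed 51, so (h) meets the standard; on (i) the weight is 56, which does exceed 51, so (i) meets the standard.
  Stage II.2 carried; the burden shifts to the patient.
At Stage II.3 the patient must meet a scintilla of evidence (weight is at least 20): on (j) the weight is 18, which does not reach 20, so (j) does not meet the standard.
  Not every element is met, so the patient fails to carry Stage II.3.
So the provider prevails on this issue.
— Issue III —
Stage III.1 — burden on patient; standard: a heightened civil standard (weight is at least 80).
    (k): 90 − 7 = 83 ≥ 80 [met]
  Stage III.1 is satisfied; the patient continues to bear the burden.
Stage III.2 — burden on patient; standard: the preponderance of the evidence (weight exceeds 51).
    (l): 55 > 51 [met]
  The patient carries the last stage.
Every stage carried; the patient prevails on this issue.
Per-issue: Issue I → provider; Issue II → provider; Issue III → patient. The patient must prevail on at least one issue; overall, the patient prevails.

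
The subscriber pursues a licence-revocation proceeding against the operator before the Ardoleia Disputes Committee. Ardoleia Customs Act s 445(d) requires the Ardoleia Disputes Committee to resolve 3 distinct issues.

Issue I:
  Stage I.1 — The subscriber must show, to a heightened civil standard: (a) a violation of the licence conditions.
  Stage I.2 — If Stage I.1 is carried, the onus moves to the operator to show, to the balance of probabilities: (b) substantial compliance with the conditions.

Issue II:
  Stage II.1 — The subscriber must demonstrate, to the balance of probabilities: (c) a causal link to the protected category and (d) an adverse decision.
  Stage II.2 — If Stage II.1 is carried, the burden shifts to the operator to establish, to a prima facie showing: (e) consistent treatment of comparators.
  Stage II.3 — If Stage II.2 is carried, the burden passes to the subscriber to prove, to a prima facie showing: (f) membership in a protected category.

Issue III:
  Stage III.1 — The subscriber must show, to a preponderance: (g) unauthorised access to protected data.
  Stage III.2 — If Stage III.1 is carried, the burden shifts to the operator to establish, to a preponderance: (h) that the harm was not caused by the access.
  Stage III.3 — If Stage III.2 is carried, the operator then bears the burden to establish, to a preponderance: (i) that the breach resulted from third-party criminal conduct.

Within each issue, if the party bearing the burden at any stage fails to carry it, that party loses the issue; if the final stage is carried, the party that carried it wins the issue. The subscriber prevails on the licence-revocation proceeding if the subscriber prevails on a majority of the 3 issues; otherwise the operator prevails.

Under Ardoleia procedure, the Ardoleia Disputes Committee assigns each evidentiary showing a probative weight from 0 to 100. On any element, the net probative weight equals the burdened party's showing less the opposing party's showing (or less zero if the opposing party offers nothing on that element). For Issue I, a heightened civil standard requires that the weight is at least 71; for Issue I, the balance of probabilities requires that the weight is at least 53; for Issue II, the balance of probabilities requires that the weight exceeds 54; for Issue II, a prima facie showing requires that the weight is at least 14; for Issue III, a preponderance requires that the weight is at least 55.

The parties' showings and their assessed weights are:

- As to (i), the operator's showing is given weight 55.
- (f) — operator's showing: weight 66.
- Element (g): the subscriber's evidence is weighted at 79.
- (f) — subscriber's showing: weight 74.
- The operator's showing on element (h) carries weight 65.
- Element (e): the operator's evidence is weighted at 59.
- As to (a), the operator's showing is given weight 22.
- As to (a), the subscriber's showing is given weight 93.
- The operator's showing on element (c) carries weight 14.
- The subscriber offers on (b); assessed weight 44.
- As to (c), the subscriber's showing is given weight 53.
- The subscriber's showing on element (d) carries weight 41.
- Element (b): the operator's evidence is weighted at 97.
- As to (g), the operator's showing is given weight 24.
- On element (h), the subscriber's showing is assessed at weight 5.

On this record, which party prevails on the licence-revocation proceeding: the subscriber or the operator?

operator

— Issue I —
Stage I.1 (subscriber, a heightened civil standard, weight is at least 71): (a) net 93−22=71 ≥ 71 — meets.
  Stage I.1 is satisfied; the onus moves to the operator.
Stage I.2 (operator, the balance of probabilities, weight is at least 53): (b) net 97−44=53 ≥ 53 — meets.
  Stage I.2 carried; the final stage is satisfied.
Every stage carried; the operator prevails on this issue.
— Issue II —
Stage II.1 — burden on subscriber; standard: the balance of probabilities (weight exceeds 54).
    (c): 53 − 14 = 39 ≤ 54 [not met]
    (d): 41 ≤ 54 [not met]
  The subscriber does not carry Stage II.1.
So the operator prevails on this issue.
— Issue III —
Stage III.1 — burden on subscriber; standard: a preponderance (weight is at least 55).
    (g): 79 − 24 = 55 ≥ 55 [met]
  All elements met. The burden passes to the operator.
Stage III.2 — burden on operator; standard: a preponderance (weight is at least 55).
    (h): 65 − 5 = 60 ≥ 55 [met]
  All elements met. The operator retains the burden for Stage III.3.
Stage III.3 — burden on operator; standard: a preponderance (weight is at least 55).
    (i): 55 ≥ 55 [met]
  All elements met at the final stage.
Every stage carried; the operator prevails on this issue.
Per-issue: Issue I → operator; Issue II → operator; Issue III → operator. The subscriber must prevail on a majority of issues; overall, the operator prevails.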